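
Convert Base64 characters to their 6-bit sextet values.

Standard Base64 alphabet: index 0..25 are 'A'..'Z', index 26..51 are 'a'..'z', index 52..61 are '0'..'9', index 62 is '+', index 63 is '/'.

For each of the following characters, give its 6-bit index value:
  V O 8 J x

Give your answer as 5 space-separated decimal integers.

Answer: 21 14 60 9 49

Derivation:
'V': A..Z range, ord('V') − ord('A') = 21
'O': A..Z range, ord('O') − ord('A') = 14
'8': 0..9 range, 52 + ord('8') − ord('0') = 60
'J': A..Z range, ord('J') − ord('A') = 9
'x': a..z range, 26 + ord('x') − ord('a') = 49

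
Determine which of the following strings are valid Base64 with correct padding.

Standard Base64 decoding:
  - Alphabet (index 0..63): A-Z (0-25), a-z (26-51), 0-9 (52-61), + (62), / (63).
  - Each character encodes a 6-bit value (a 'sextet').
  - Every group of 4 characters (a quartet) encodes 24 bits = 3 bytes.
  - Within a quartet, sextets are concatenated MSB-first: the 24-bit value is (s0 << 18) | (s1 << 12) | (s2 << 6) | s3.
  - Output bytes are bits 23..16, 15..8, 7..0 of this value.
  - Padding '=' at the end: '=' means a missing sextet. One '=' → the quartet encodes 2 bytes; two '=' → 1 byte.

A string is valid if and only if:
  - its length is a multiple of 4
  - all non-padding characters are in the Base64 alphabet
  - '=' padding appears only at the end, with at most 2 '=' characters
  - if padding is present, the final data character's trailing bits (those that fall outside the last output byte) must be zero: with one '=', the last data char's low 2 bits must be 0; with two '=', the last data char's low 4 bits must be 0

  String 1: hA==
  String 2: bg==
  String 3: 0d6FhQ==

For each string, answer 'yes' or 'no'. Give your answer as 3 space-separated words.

String 1: 'hA==' → valid
String 2: 'bg==' → valid
String 3: '0d6FhQ==' → valid

Answer: yes yes yes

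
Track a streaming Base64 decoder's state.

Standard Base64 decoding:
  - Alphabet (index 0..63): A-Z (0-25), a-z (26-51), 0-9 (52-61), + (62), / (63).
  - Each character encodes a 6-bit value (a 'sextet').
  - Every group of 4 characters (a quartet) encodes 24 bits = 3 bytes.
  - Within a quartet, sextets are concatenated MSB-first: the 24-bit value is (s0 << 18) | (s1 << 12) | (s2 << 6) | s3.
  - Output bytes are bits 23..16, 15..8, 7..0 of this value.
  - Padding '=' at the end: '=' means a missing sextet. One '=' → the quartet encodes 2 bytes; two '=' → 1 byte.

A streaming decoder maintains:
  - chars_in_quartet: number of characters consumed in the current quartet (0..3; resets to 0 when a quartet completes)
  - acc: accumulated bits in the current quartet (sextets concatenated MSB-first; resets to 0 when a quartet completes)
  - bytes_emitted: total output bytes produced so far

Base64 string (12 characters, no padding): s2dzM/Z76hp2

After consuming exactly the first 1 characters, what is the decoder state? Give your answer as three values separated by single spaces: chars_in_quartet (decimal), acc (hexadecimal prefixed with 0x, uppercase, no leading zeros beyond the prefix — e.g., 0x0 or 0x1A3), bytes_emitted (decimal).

Answer: 1 0x2C 0

Derivation:
After char 0 ('s'=44): chars_in_quartet=1 acc=0x2C bytes_emitted=0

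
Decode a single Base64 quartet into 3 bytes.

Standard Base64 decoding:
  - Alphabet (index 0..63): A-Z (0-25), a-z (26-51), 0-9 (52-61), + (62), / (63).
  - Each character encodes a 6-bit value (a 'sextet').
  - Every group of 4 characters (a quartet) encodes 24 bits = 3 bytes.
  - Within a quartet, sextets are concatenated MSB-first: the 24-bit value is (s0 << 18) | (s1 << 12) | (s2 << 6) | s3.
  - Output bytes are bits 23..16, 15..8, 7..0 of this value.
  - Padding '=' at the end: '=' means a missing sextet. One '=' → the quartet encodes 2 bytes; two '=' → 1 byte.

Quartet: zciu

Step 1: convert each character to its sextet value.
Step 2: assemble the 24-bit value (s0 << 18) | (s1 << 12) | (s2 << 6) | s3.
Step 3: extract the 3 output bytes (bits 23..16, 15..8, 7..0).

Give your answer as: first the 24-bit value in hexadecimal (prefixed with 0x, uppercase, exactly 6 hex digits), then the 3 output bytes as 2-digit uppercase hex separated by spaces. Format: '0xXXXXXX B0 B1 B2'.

Sextets: z=51, c=28, i=34, u=46
24-bit: (51<<18) | (28<<12) | (34<<6) | 46
      = 0xCC0000 | 0x01C000 | 0x000880 | 0x00002E
      = 0xCDC8AE
Bytes: (v>>16)&0xFF=CD, (v>>8)&0xFF=C8, v&0xFF=AE

Answer: 0xCDC8AE CD C8 AE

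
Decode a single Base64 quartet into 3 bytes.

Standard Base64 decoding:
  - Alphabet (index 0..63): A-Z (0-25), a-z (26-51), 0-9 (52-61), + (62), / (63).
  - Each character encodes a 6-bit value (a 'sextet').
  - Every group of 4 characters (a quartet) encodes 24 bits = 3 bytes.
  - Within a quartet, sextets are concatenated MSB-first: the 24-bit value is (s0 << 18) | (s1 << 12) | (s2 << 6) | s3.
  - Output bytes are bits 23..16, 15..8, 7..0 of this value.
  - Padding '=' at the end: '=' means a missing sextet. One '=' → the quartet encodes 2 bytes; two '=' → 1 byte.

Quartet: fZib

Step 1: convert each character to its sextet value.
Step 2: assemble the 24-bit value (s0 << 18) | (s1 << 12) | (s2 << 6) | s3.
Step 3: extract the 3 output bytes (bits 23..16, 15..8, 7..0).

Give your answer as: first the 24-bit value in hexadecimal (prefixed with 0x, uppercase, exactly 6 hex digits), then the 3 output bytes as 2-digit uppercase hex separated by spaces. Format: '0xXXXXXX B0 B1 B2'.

Answer: 0x7D989B 7D 98 9B

Derivation:
Sextets: f=31, Z=25, i=34, b=27
24-bit: (31<<18) | (25<<12) | (34<<6) | 27
      = 0x7C0000 | 0x019000 | 0x000880 | 0x00001B
      = 0x7D989B
Bytes: (v>>16)&0xFF=7D, (v>>8)&0xFF=98, v&0xFF=9B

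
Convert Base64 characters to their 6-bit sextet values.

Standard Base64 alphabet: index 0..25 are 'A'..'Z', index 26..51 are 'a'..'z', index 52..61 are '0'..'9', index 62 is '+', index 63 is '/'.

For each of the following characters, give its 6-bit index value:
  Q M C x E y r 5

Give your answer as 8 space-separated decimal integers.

Answer: 16 12 2 49 4 50 43 57

Derivation:
'Q': A..Z range, ord('Q') − ord('A') = 16
'M': A..Z range, ord('M') − ord('A') = 12
'C': A..Z range, ord('C') − ord('A') = 2
'x': a..z range, 26 + ord('x') − ord('a') = 49
'E': A..Z range, ord('E') − ord('A') = 4
'y': a..z range, 26 + ord('y') − ord('a') = 50
'r': a..z range, 26 + ord('r') − ord('a') = 43
'5': 0..9 range, 52 + ord('5') − ord('0') = 57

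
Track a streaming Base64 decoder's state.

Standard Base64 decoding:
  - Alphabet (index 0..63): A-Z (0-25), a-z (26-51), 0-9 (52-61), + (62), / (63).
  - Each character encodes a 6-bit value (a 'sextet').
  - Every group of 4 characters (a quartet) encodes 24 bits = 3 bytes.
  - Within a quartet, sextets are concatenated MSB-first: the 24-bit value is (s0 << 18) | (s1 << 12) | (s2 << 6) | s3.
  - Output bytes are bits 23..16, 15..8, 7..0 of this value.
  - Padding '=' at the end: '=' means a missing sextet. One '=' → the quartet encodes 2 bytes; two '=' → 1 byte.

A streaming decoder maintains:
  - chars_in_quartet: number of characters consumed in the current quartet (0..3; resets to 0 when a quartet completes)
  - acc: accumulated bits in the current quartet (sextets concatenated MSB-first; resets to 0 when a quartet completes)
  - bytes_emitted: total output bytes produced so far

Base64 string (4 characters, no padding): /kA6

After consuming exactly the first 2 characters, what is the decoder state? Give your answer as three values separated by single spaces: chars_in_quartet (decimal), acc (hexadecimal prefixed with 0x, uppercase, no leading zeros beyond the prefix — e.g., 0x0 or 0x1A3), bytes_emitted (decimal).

Answer: 2 0xFE4 0

Derivation:
After char 0 ('/'=63): chars_in_quartet=1 acc=0x3F bytes_emitted=0
After char 1 ('k'=36): chars_in_quartet=2 acc=0xFE4 bytes_emitted=0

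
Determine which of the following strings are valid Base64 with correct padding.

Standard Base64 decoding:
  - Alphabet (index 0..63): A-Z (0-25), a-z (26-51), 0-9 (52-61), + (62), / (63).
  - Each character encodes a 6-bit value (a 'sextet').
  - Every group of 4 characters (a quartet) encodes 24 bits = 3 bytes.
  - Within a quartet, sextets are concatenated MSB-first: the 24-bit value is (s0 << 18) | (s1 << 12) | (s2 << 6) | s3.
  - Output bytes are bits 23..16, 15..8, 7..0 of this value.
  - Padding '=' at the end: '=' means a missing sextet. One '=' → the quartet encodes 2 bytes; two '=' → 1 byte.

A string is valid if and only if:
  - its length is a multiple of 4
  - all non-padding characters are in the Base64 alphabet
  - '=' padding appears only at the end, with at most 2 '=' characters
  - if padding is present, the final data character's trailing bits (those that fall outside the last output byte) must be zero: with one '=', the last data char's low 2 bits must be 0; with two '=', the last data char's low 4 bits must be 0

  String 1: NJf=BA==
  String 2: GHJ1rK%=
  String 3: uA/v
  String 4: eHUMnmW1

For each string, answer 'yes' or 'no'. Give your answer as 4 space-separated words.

String 1: 'NJf=BA==' → invalid (bad char(s): ['=']; '=' in middle)
String 2: 'GHJ1rK%=' → invalid (bad char(s): ['%'])
String 3: 'uA/v' → valid
String 4: 'eHUMnmW1' → valid

Answer: no no yes yes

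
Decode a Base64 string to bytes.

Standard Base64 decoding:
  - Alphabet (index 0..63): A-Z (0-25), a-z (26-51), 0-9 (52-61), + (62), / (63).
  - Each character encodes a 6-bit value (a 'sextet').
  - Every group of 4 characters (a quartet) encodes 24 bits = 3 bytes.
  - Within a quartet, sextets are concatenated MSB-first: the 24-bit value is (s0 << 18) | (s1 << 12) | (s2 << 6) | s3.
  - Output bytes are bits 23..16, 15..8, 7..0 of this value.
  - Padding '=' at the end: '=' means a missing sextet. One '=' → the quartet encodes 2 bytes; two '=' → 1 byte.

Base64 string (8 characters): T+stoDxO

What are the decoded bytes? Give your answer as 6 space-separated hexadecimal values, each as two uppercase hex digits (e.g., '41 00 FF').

After char 0 ('T'=19): chars_in_quartet=1 acc=0x13 bytes_emitted=0
After char 1 ('+'=62): chars_in_quartet=2 acc=0x4FE bytes_emitted=0
After char 2 ('s'=44): chars_in_quartet=3 acc=0x13FAC bytes_emitted=0
After char 3 ('t'=45): chars_in_quartet=4 acc=0x4FEB2D -> emit 4F EB 2D, reset; bytes_emitted=3
After char 4 ('o'=40): chars_in_quartet=1 acc=0x28 bytes_emitted=3
After char 5 ('D'=3): chars_in_quartet=2 acc=0xA03 bytes_emitted=3
After char 6 ('x'=49): chars_in_quartet=3 acc=0x280F1 bytes_emitted=3
After char 7 ('O'=14): chars_in_quartet=4 acc=0xA03C4E -> emit A0 3C 4E, reset; bytes_emitted=6

Answer: 4F EB 2D A0 3C 4E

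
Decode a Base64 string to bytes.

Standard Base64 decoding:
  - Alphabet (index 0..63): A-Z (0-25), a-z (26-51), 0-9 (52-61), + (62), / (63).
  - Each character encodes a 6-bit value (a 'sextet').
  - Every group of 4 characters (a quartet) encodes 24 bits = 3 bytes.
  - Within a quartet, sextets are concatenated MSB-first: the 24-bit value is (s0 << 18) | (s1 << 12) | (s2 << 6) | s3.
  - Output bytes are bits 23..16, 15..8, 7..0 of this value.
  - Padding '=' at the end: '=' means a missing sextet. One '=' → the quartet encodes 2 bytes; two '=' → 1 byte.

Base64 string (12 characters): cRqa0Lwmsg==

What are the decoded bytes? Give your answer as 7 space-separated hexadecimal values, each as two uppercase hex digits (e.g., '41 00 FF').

After char 0 ('c'=28): chars_in_quartet=1 acc=0x1C bytes_emitted=0
After char 1 ('R'=17): chars_in_quartet=2 acc=0x711 bytes_emitted=0
After char 2 ('q'=42): chars_in_quartet=3 acc=0x1C46A bytes_emitted=0
After char 3 ('a'=26): chars_in_quartet=4 acc=0x711A9A -> emit 71 1A 9A, reset; bytes_emitted=3
After char 4 ('0'=52): chars_in_quartet=1 acc=0x34 bytes_emitted=3
After char 5 ('L'=11): chars_in_quartet=2 acc=0xD0B bytes_emitted=3
After char 6 ('w'=48): chars_in_quartet=3 acc=0x342F0 bytes_emitted=3
After char 7 ('m'=38): chars_in_quartet=4 acc=0xD0BC26 -> emit D0 BC 26, reset; bytes_emitted=6
After char 8 ('s'=44): chars_in_quartet=1 acc=0x2C bytes_emitted=6
After char 9 ('g'=32): chars_in_quartet=2 acc=0xB20 bytes_emitted=6
Padding '==': partial quartet acc=0xB20 -> emit B2; bytes_emitted=7

Answer: 71 1A 9A D0 BC 26 B2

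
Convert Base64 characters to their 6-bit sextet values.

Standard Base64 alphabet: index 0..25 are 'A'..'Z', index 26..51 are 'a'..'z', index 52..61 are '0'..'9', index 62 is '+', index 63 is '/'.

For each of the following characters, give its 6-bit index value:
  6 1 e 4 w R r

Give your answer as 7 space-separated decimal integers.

Answer: 58 53 30 56 48 17 43

Derivation:
'6': 0..9 range, 52 + ord('6') − ord('0') = 58
'1': 0..9 range, 52 + ord('1') − ord('0') = 53
'e': a..z range, 26 + ord('e') − ord('a') = 30
'4': 0..9 range, 52 + ord('4') − ord('0') = 56
'w': a..z range, 26 + ord('w') − ord('a') = 48
'R': A..Z range, ord('R') − ord('A') = 17
'r': a..z range, 26 + ord('r') − ord('a') = 43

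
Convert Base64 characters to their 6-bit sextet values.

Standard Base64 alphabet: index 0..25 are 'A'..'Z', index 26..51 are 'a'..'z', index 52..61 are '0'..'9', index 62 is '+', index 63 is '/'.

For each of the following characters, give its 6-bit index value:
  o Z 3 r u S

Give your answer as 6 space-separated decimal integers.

'o': a..z range, 26 + ord('o') − ord('a') = 40
'Z': A..Z range, ord('Z') − ord('A') = 25
'3': 0..9 range, 52 + ord('3') − ord('0') = 55
'r': a..z range, 26 + ord('r') − ord('a') = 43
'u': a..z range, 26 + ord('u') − ord('a') = 46
'S': A..Z range, ord('S') − ord('A') = 18

Answer: 40 25 55 43 46 18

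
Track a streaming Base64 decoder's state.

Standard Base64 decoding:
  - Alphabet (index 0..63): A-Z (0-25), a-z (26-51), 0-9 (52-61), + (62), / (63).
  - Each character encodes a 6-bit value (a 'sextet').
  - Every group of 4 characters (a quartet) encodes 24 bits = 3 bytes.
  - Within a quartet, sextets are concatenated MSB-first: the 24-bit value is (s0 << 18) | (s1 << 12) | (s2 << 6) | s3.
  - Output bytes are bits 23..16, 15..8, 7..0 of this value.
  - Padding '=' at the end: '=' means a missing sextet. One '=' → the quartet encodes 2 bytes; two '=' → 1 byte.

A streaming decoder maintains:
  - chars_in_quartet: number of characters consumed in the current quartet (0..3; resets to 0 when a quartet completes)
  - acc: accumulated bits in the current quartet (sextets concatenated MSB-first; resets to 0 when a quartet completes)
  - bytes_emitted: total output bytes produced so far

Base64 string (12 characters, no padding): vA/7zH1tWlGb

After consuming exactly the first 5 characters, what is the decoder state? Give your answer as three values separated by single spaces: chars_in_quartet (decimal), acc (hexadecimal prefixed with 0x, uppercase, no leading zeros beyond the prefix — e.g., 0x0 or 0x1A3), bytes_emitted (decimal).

Answer: 1 0x33 3

Derivation:
After char 0 ('v'=47): chars_in_quartet=1 acc=0x2F bytes_emitted=0
After char 1 ('A'=0): chars_in_quartet=2 acc=0xBC0 bytes_emitted=0
After char 2 ('/'=63): chars_in_quartet=3 acc=0x2F03F bytes_emitted=0
After char 3 ('7'=59): chars_in_quartet=4 acc=0xBC0FFB -> emit BC 0F FB, reset; bytes_emitted=3
After char 4 ('z'=51): chars_in_quartet=1 acc=0x33 bytes_emitted=3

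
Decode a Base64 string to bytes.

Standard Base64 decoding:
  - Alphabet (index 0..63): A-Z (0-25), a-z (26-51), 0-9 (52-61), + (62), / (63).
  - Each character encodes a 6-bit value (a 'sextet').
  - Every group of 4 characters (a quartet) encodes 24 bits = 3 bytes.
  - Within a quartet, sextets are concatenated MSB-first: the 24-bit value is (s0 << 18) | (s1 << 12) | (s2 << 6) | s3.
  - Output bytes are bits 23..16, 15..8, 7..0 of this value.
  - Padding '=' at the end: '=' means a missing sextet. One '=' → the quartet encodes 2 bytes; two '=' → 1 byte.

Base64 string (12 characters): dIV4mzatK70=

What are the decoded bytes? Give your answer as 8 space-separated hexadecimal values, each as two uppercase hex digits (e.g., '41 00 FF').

After char 0 ('d'=29): chars_in_quartet=1 acc=0x1D bytes_emitted=0
After char 1 ('I'=8): chars_in_quartet=2 acc=0x748 bytes_emitted=0
After char 2 ('V'=21): chars_in_quartet=3 acc=0x1D215 bytes_emitted=0
After char 3 ('4'=56): chars_in_quartet=4 acc=0x748578 -> emit 74 85 78, reset; bytes_emitted=3
After char 4 ('m'=38): chars_in_quartet=1 acc=0x26 bytes_emitted=3
After char 5 ('z'=51): chars_in_quartet=2 acc=0x9B3 bytes_emitted=3
After char 6 ('a'=26): chars_in_quartet=3 acc=0x26CDA bytes_emitted=3
After char 7 ('t'=45): chars_in_quartet=4 acc=0x9B36AD -> emit 9B 36 AD, reset; bytes_emitted=6
After char 8 ('K'=10): chars_in_quartet=1 acc=0xA bytes_emitted=6
After char 9 ('7'=59): chars_in_quartet=2 acc=0x2BB bytes_emitted=6
After char 10 ('0'=52): chars_in_quartet=3 acc=0xAEF4 bytes_emitted=6
Padding '=': partial quartet acc=0xAEF4 -> emit 2B BD; bytes_emitted=8

Answer: 74 85 78 9B 36 AD 2B BD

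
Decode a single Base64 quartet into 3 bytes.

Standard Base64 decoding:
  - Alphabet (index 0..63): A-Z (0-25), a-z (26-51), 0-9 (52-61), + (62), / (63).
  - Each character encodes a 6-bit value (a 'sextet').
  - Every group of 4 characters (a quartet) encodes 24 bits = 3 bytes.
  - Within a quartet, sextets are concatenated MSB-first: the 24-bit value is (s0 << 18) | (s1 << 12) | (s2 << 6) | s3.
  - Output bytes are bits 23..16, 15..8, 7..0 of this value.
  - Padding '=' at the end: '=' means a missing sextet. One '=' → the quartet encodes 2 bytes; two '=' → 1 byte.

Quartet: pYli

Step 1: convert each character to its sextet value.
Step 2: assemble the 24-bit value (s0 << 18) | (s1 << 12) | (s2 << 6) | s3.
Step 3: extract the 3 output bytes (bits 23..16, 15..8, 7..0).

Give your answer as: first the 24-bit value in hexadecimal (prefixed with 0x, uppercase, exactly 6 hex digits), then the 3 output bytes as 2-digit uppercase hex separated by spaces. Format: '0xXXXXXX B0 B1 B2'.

Sextets: p=41, Y=24, l=37, i=34
24-bit: (41<<18) | (24<<12) | (37<<6) | 34
      = 0xA40000 | 0x018000 | 0x000940 | 0x000022
      = 0xA58962
Bytes: (v>>16)&0xFF=A5, (v>>8)&0xFF=89, v&0xFF=62

Answer: 0xA58962 A5 89 62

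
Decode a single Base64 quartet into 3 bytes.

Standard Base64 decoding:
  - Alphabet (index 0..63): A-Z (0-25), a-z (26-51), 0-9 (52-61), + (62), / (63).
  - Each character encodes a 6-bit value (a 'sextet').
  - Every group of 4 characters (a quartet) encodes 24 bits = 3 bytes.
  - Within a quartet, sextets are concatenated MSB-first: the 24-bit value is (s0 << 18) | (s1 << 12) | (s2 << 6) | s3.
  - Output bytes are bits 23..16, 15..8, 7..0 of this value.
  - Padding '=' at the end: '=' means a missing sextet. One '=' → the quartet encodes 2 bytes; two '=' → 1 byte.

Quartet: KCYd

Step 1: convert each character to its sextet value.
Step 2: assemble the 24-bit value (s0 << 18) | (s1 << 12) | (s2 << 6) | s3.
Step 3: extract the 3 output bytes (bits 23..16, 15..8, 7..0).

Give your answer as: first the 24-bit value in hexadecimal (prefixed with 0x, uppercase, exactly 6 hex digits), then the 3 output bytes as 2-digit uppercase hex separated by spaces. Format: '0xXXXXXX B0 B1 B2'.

Answer: 0x28261D 28 26 1D

Derivation:
Sextets: K=10, C=2, Y=24, d=29
24-bit: (10<<18) | (2<<12) | (24<<6) | 29
      = 0x280000 | 0x002000 | 0x000600 | 0x00001D
      = 0x28261D
Bytes: (v>>16)&0xFF=28, (v>>8)&0xFF=26, v&0xFF=1D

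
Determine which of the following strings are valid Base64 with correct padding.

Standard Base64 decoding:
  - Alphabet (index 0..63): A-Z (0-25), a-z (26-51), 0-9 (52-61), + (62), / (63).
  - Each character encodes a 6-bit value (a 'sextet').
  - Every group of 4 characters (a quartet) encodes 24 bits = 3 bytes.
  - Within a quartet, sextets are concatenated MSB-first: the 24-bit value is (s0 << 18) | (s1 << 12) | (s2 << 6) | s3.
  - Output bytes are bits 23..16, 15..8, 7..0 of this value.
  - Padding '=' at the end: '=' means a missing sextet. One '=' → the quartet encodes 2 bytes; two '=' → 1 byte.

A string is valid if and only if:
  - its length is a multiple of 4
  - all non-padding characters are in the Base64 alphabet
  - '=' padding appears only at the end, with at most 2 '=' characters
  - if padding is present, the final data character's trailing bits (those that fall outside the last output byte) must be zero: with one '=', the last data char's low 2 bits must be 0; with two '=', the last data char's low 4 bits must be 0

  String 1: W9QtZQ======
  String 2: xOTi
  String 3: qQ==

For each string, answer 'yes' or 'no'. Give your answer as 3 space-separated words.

String 1: 'W9QtZQ======' → invalid (6 pad chars (max 2))
String 2: 'xOTi' → valid
String 3: 'qQ==' → valid

Answer: no yes yes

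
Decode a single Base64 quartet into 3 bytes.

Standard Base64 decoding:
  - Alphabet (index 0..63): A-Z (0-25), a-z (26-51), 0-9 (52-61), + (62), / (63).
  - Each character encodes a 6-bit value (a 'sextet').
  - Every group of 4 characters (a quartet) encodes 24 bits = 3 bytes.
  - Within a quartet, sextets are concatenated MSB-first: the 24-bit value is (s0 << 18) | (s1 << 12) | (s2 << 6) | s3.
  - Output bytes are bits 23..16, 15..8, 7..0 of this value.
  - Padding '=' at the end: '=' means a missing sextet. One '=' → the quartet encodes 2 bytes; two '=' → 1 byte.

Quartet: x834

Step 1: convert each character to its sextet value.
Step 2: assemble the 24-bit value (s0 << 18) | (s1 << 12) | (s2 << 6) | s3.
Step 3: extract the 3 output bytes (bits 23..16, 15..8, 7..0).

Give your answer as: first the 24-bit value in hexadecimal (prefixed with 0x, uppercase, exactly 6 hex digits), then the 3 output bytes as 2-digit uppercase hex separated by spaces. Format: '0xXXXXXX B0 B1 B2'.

Answer: 0xC7CDF8 C7 CD F8

Derivation:
Sextets: x=49, 8=60, 3=55, 4=56
24-bit: (49<<18) | (60<<12) | (55<<6) | 56
      = 0xC40000 | 0x03C000 | 0x000DC0 | 0x000038
      = 0xC7CDF8
Bytes: (v>>16)&0xFF=C7, (v>>8)&0xFF=CD, v&0xFF=F8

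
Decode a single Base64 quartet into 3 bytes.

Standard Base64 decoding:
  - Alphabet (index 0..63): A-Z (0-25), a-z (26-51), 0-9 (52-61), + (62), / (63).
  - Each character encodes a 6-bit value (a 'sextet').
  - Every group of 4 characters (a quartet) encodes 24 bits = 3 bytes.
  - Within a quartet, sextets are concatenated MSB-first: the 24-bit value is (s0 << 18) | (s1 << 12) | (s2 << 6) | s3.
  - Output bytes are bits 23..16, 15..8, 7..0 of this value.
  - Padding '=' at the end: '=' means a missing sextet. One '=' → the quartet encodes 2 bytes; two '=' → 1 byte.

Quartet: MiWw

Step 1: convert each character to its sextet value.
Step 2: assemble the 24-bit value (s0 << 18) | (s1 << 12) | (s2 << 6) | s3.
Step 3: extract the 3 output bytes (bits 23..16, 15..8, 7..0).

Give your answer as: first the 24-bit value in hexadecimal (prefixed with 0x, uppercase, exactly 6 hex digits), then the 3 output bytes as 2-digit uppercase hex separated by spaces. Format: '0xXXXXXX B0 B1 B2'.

Sextets: M=12, i=34, W=22, w=48
24-bit: (12<<18) | (34<<12) | (22<<6) | 48
      = 0x300000 | 0x022000 | 0x000580 | 0x000030
      = 0x3225B0
Bytes: (v>>16)&0xFF=32, (v>>8)&0xFF=25, v&0xFF=B0

Answer: 0x3225B0 32 25 B0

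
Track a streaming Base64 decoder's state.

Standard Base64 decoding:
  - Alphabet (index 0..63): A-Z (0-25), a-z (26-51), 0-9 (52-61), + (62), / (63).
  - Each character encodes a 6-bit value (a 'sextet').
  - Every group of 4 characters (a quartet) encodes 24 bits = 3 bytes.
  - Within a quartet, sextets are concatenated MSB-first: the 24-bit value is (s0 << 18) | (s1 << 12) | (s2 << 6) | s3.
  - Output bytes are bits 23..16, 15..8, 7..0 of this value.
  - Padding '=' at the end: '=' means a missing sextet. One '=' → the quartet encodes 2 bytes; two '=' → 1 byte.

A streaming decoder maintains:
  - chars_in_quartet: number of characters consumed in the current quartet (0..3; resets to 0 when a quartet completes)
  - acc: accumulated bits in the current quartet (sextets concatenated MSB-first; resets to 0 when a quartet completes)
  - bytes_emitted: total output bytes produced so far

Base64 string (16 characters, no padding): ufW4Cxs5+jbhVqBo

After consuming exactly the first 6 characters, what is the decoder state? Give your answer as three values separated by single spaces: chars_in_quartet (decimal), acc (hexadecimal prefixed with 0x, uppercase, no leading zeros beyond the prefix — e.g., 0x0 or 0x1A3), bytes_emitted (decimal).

After char 0 ('u'=46): chars_in_quartet=1 acc=0x2E bytes_emitted=0
After char 1 ('f'=31): chars_in_quartet=2 acc=0xB9F bytes_emitted=0
After char 2 ('W'=22): chars_in_quartet=3 acc=0x2E7D6 bytes_emitted=0
After char 3 ('4'=56): chars_in_quartet=4 acc=0xB9F5B8 -> emit B9 F5 B8, reset; bytes_emitted=3
After char 4 ('C'=2): chars_in_quartet=1 acc=0x2 bytes_emitted=3
After char 5 ('x'=49): chars_in_quartet=2 acc=0xB1 bytes_emitted=3

Answer: 2 0xB1 3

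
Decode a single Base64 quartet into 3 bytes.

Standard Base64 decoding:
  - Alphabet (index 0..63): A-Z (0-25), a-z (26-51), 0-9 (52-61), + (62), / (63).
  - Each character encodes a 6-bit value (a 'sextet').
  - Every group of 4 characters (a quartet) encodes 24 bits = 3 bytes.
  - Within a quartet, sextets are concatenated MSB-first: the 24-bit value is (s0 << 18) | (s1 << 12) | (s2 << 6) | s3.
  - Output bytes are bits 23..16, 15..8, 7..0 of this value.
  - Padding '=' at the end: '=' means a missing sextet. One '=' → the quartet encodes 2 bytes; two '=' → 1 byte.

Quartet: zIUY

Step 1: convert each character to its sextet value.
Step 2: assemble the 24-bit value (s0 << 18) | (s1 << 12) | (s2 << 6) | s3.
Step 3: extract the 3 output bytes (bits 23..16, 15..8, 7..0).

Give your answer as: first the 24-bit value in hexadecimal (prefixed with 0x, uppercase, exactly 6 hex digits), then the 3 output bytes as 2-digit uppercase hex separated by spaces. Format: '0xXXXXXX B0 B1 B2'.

Answer: 0xCC8518 CC 85 18

Derivation:
Sextets: z=51, I=8, U=20, Y=24
24-bit: (51<<18) | (8<<12) | (20<<6) | 24
      = 0xCC0000 | 0x008000 | 0x000500 | 0x000018
      = 0xCC8518
Bytes: (v>>16)&0xFF=CC, (v>>8)&0xFF=85, v&0xFF=18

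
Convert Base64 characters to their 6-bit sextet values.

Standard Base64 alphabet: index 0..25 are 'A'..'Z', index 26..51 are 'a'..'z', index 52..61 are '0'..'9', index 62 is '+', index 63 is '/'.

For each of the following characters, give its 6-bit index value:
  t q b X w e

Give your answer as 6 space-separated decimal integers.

Answer: 45 42 27 23 48 30

Derivation:
't': a..z range, 26 + ord('t') − ord('a') = 45
'q': a..z range, 26 + ord('q') − ord('a') = 42
'b': a..z range, 26 + ord('b') − ord('a') = 27
'X': A..Z range, ord('X') − ord('A') = 23
'w': a..z range, 26 + ord('w') − ord('a') = 48
'e': a..z range, 26 + ord('e') − ord('a') = 30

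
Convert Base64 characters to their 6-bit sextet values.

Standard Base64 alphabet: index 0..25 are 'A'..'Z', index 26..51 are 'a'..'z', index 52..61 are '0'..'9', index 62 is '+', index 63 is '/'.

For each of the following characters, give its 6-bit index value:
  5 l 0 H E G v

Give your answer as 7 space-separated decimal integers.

'5': 0..9 range, 52 + ord('5') − ord('0') = 57
'l': a..z range, 26 + ord('l') − ord('a') = 37
'0': 0..9 range, 52 + ord('0') − ord('0') = 52
'H': A..Z range, ord('H') − ord('A') = 7
'E': A..Z range, ord('E') − ord('A') = 4
'G': A..Z range, ord('G') − ord('A') = 6
'v': a..z range, 26 + ord('v') − ord('a') = 47

Answer: 57 37 52 7 4 6 47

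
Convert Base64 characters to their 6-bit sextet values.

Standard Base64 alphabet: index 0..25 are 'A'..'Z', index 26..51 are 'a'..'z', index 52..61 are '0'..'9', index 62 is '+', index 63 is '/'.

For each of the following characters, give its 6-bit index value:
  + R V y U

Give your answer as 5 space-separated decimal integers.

Answer: 62 17 21 50 20

Derivation:
'+': index 62
'R': A..Z range, ord('R') − ord('A') = 17
'V': A..Z range, ord('V') − ord('A') = 21
'y': a..z range, 26 + ord('y') − ord('a') = 50
'U': A..Z range, ord('U') − ord('A') = 20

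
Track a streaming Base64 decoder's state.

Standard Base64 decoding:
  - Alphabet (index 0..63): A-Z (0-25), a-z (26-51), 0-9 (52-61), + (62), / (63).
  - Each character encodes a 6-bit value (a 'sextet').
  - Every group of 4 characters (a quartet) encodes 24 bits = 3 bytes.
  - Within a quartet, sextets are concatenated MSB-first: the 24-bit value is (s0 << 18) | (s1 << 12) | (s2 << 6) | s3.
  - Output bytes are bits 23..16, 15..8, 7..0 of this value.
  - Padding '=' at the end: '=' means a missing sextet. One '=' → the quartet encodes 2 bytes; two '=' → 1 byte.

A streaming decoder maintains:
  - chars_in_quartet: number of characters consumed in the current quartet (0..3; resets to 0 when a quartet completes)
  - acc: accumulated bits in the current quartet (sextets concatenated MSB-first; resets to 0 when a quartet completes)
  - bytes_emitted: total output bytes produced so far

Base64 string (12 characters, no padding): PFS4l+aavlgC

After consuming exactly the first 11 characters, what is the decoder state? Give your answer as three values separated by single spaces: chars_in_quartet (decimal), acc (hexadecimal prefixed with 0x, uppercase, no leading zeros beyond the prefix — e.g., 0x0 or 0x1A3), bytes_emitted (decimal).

After char 0 ('P'=15): chars_in_quartet=1 acc=0xF bytes_emitted=0
After char 1 ('F'=5): chars_in_quartet=2 acc=0x3C5 bytes_emitted=0
After char 2 ('S'=18): chars_in_quartet=3 acc=0xF152 bytes_emitted=0
After char 3 ('4'=56): chars_in_quartet=4 acc=0x3C54B8 -> emit 3C 54 B8, reset; bytes_emitted=3
After char 4 ('l'=37): chars_in_quartet=1 acc=0x25 bytes_emitted=3
After char 5 ('+'=62): chars_in_quartet=2 acc=0x97E bytes_emitted=3
After char 6 ('a'=26): chars_in_quartet=3 acc=0x25F9A bytes_emitted=3
After char 7 ('a'=26): chars_in_quartet=4 acc=0x97E69A -> emit 97 E6 9A, reset; bytes_emitted=6
After char 8 ('v'=47): chars_in_quartet=1 acc=0x2F bytes_emitted=6
After char 9 ('l'=37): chars_in_quartet=2 acc=0xBE5 bytes_emitted=6
After char 10 ('g'=32): chars_in_quartet=3 acc=0x2F960 bytes_emitted=6

Answer: 3 0x2F960 6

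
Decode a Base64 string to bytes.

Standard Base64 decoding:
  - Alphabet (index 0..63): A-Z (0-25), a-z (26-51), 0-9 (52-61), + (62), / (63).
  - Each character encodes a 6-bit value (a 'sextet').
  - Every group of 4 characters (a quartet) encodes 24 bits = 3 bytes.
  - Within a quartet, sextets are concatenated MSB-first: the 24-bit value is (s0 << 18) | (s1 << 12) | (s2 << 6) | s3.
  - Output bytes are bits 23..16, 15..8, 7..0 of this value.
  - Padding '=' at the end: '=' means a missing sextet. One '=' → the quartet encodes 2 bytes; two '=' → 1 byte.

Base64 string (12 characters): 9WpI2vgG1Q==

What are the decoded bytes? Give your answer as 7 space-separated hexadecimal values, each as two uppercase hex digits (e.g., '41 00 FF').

Answer: F5 6A 48 DA F8 06 D5

Derivation:
After char 0 ('9'=61): chars_in_quartet=1 acc=0x3D bytes_emitted=0
After char 1 ('W'=22): chars_in_quartet=2 acc=0xF56 bytes_emitted=0
After char 2 ('p'=41): chars_in_quartet=3 acc=0x3D5A9 bytes_emitted=0
After char 3 ('I'=8): chars_in_quartet=4 acc=0xF56A48 -> emit F5 6A 48, reset; bytes_emitted=3
After char 4 ('2'=54): chars_in_quartet=1 acc=0x36 bytes_emitted=3
After char 5 ('v'=47): chars_in_quartet=2 acc=0xDAF bytes_emitted=3
After char 6 ('g'=32): chars_in_quartet=3 acc=0x36BE0 bytes_emitted=3
After char 7 ('G'=6): chars_in_quartet=4 acc=0xDAF806 -> emit DA F8 06, reset; bytes_emitted=6
After char 8 ('1'=53): chars_in_quartet=1 acc=0x35 bytes_emitted=6
After char 9 ('Q'=16): chars_in_quartet=2 acc=0xD50 bytes_emitted=6
Padding '==': partial quartet acc=0xD50 -> emit D5; bytes_emitted=7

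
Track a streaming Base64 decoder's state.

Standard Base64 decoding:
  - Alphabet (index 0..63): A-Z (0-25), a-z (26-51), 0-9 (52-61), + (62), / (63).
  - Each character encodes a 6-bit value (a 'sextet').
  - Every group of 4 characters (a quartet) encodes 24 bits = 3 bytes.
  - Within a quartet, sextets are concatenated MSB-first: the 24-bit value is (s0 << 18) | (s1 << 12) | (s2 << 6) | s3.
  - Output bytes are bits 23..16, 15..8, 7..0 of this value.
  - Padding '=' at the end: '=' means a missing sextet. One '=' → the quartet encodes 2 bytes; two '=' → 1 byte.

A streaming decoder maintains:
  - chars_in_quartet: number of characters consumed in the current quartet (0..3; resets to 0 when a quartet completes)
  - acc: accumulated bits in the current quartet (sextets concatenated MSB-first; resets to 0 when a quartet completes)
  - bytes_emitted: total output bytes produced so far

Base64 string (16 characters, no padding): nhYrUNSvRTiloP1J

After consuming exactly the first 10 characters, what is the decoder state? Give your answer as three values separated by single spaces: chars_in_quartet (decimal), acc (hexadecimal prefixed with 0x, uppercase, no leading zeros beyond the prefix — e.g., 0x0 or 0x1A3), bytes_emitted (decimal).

After char 0 ('n'=39): chars_in_quartet=1 acc=0x27 bytes_emitted=0
After char 1 ('h'=33): chars_in_quartet=2 acc=0x9E1 bytes_emitted=0
After char 2 ('Y'=24): chars_in_quartet=3 acc=0x27858 bytes_emitted=0
After char 3 ('r'=43): chars_in_quartet=4 acc=0x9E162B -> emit 9E 16 2B, reset; bytes_emitted=3
After char 4 ('U'=20): chars_in_quartet=1 acc=0x14 bytes_emitted=3
After char 5 ('N'=13): chars_in_quartet=2 acc=0x50D bytes_emitted=3
After char 6 ('S'=18): chars_in_quartet=3 acc=0x14352 bytes_emitted=3
After char 7 ('v'=47): chars_in_quartet=4 acc=0x50D4AF -> emit 50 D4 AF, reset; bytes_emitted=6
After char 8 ('R'=17): chars_in_quartet=1 acc=0x11 bytes_emitted=6
After char 9 ('T'=19): chars_in_quartet=2 acc=0x453 bytes_emitted=6

Answer: 2 0x453 6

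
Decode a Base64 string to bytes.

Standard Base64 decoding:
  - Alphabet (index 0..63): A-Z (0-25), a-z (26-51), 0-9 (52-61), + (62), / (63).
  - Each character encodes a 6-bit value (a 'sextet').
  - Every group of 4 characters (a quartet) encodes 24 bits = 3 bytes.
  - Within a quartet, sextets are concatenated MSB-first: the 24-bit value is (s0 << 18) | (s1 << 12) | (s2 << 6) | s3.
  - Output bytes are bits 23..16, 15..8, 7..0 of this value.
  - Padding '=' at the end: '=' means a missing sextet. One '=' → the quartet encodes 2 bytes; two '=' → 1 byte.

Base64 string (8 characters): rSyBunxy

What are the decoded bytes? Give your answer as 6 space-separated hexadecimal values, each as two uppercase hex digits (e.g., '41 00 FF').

After char 0 ('r'=43): chars_in_quartet=1 acc=0x2B bytes_emitted=0
After char 1 ('S'=18): chars_in_quartet=2 acc=0xAD2 bytes_emitted=0
After char 2 ('y'=50): chars_in_quartet=3 acc=0x2B4B2 bytes_emitted=0
After char 3 ('B'=1): chars_in_quartet=4 acc=0xAD2C81 -> emit AD 2C 81, reset; bytes_emitted=3
After char 4 ('u'=46): chars_in_quartet=1 acc=0x2E bytes_emitted=3
After char 5 ('n'=39): chars_in_quartet=2 acc=0xBA7 bytes_emitted=3
After char 6 ('x'=49): chars_in_quartet=3 acc=0x2E9F1 bytes_emitted=3
After char 7 ('y'=50): chars_in_quartet=4 acc=0xBA7C72 -> emit BA 7C 72, reset; bytes_emitted=6

Answer: AD 2C 81 BA 7C 72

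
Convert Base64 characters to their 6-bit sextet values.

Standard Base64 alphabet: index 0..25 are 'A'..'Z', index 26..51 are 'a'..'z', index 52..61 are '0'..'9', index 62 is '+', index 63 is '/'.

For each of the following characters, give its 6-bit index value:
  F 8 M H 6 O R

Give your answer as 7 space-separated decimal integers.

Answer: 5 60 12 7 58 14 17

Derivation:
'F': A..Z range, ord('F') − ord('A') = 5
'8': 0..9 range, 52 + ord('8') − ord('0') = 60
'M': A..Z range, ord('M') − ord('A') = 12
'H': A..Z range, ord('H') − ord('A') = 7
'6': 0..9 range, 52 + ord('6') − ord('0') = 58
'O': A..Z range, ord('O') − ord('A') = 14
'R': A..Z range, ord('R') − ord('A') = 17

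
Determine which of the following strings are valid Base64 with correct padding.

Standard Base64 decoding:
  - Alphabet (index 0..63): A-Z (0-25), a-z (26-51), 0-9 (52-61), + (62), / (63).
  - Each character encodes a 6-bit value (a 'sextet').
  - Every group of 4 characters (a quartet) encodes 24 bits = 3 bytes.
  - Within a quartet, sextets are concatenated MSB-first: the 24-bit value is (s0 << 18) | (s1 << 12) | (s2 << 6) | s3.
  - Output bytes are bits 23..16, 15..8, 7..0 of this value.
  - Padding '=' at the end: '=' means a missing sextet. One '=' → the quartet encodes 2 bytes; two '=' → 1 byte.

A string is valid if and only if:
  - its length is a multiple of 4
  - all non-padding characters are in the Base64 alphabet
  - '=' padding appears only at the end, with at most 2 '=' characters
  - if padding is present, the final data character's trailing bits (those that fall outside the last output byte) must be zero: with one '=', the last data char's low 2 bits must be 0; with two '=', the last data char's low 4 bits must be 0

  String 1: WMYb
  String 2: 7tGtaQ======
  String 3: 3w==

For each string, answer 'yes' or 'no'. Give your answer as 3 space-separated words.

String 1: 'WMYb' → valid
String 2: '7tGtaQ======' → invalid (6 pad chars (max 2))
String 3: '3w==' → valid

Answer: yes no yes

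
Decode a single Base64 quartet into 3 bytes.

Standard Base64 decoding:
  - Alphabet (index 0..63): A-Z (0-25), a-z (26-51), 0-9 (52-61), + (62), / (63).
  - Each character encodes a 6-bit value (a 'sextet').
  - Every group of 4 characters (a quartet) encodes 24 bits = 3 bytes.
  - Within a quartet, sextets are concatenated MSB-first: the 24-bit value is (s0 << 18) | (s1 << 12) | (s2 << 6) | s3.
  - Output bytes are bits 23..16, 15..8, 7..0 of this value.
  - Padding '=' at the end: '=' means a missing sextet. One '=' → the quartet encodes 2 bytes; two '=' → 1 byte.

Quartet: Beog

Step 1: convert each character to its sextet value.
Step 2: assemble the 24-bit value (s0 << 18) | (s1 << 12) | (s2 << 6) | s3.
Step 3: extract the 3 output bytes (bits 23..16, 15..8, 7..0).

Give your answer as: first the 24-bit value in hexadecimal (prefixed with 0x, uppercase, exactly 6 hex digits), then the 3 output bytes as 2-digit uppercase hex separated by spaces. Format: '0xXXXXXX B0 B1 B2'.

Sextets: B=1, e=30, o=40, g=32
24-bit: (1<<18) | (30<<12) | (40<<6) | 32
      = 0x040000 | 0x01E000 | 0x000A00 | 0x000020
      = 0x05EA20
Bytes: (v>>16)&0xFF=05, (v>>8)&0xFF=EA, v&0xFF=20

Answer: 0x05EA20 05 EA 20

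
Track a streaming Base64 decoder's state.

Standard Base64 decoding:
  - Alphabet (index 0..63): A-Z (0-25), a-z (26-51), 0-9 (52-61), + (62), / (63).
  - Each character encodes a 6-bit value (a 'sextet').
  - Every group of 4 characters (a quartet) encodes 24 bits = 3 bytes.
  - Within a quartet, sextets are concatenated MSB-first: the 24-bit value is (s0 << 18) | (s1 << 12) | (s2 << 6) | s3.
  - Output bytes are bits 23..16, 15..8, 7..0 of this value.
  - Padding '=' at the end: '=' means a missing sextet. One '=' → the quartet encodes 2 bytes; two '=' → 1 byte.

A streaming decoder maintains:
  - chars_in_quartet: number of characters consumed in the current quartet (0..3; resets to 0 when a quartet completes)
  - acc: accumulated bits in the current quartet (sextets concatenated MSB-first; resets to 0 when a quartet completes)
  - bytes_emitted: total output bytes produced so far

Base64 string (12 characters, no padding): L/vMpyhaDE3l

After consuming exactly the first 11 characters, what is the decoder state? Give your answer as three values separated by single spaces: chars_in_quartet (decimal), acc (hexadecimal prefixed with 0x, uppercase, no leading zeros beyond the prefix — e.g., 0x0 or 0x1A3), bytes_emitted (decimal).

Answer: 3 0x3137 6

Derivation:
After char 0 ('L'=11): chars_in_quartet=1 acc=0xB bytes_emitted=0
After char 1 ('/'=63): chars_in_quartet=2 acc=0x2FF bytes_emitted=0
After char 2 ('v'=47): chars_in_quartet=3 acc=0xBFEF bytes_emitted=0
After char 3 ('M'=12): chars_in_quartet=4 acc=0x2FFBCC -> emit 2F FB CC, reset; bytes_emitted=3
After char 4 ('p'=41): chars_in_quartet=1 acc=0x29 bytes_emitted=3
After char 5 ('y'=50): chars_in_quartet=2 acc=0xA72 bytes_emitted=3
After char 6 ('h'=33): chars_in_quartet=3 acc=0x29CA1 bytes_emitted=3
After char 7 ('a'=26): chars_in_quartet=4 acc=0xA7285A -> emit A7 28 5A, reset; bytes_emitted=6
After char 8 ('D'=3): chars_in_quartet=1 acc=0x3 bytes_emitted=6
After char 9 ('E'=4): chars_in_quartet=2 acc=0xC4 bytes_emitted=6
After char 10 ('3'=55): chars_in_quartet=3 acc=0x3137 bytes_emitted=6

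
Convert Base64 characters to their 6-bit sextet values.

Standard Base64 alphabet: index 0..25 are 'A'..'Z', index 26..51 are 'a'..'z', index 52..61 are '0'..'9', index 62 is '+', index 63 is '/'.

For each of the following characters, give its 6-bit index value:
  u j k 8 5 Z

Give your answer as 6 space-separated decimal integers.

Answer: 46 35 36 60 57 25

Derivation:
'u': a..z range, 26 + ord('u') − ord('a') = 46
'j': a..z range, 26 + ord('j') − ord('a') = 35
'k': a..z range, 26 + ord('k') − ord('a') = 36
'8': 0..9 range, 52 + ord('8') − ord('0') = 60
'5': 0..9 range, 52 + ord('5') − ord('0') = 57
'Z': A..Z range, ord('Z') − ord('A') = 25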